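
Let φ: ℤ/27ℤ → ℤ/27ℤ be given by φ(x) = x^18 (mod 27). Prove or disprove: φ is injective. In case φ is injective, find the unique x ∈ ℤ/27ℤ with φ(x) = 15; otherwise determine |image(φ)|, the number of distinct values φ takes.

φ(1) = 1^18 = 1.
φ(2): Repeated squaring mod 27: 2^1 ≡ 2, 2^2 ≡ 2² = 4, 2^4 ≡ 4² = 16, 2^8 ≡ 16² = 256 ≡ 13, 2^16 ≡ 13² = 169 ≡ 7. Since 18 = 16 + 2, 2^18 ≡ 7·4: 7·4 = 28 ≡ 1. So 2^18 ≡ 1 (mod 27).
So φ(1) = φ(2) = 1 while 1 ≠ 2, therefore φ is not injective.
Since φ is not injective, we determine |image(φ)|. Computing x^18 mod 27 for each x (by repeated squaring, reducing mod 27 at every step), the values φ(0), φ(1), …, φ(26) are: 0, 1, 1, 0, 1, 1, 0, 1, 1, 0, 1, 1, 0, 1, 1, 0, 1, 1, 0, 1, 1, 0, 1, 1, 0, 1, 1.
The distinct values are {0, 1}; there are 2 of them.

2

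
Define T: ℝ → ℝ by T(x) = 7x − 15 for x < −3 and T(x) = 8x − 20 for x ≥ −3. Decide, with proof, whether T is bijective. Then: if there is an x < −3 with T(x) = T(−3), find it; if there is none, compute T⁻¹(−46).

-29/7

Both pieces are strictly increasing (slopes 7 and 8), so each is injective on its own interval.
The left piece maps (−∞, −3) onto (−∞, −36); the right piece maps [−3, ∞) onto [−44, ∞).
These images overlap. In particular T(−3) = −44 (right piece), and solving 7x − 15 = −44 on the left piece gives x = −29/7 < −3.
So T(−29/7) = T(−3) with −29/7 ≠ −3, and T is not injective, hence not bijective. This x = −29/7 is the requested value below −3.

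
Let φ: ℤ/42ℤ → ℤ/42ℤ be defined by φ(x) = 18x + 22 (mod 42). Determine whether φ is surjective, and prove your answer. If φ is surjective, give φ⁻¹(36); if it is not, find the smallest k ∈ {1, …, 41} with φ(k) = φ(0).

Recall: φ is surjective if every y in the codomain equals φ(x) for some x in the domain.
Since gcd(18, 42) = 6, we have 18x ≡ 0 (mod 6) for all x, so φ(x) ≡ 4 (mod 6).
But 0 ≢ 4 (mod 6), so 0 ∈ ℤ/42ℤ has no preimage. Hence φ is not surjective.
Since φ is not surjective, we find the least positive k with φ(k) = φ(0): this means 18k ≡ 0 (mod 42), i.e. 42 ∣ 18k. Since gcd(18, 42) = 6, dividing through by 6 this holds exactly when 7 ∣ 3k, and as gcd(3, 7) = 1, exactly when 7 ∣ k.
The smallest positive such k is 7.

7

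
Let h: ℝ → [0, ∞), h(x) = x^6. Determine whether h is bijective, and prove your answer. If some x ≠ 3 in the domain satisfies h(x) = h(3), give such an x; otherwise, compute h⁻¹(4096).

-3

h(3) = 729 = (−3)^6 = h(−3) (since 6 is even), with 3 ≠ −3. So h is not injective, hence not bijective.
For the follow-up, such an x exists: taking x = −3 ∈ ℝ gives h(−3) = 729 = h(3) with −3 ≠ 3.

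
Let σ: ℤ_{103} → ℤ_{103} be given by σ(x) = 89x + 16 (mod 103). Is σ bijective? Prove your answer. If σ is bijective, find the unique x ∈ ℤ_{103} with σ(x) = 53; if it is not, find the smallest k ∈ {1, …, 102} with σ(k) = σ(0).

Suppose σ(x_1) = σ(x_2) in ℤ_{103}. Then 89x_1 + 16 ≡ 89x_2 + 16 (mod 103), so 89(x_1 − x_2) ≡ 0 (mod 103).
Since gcd(89, 103) = 1, 89 is invertible modulo 103, so x_1 − x_2 ≡ 0 (mod 103), i.e. x_1 = x_2.
We now compute 89⁻¹ mod 103 explicitly. Euclid's algorithm: 103 = 1·89 + 14, 89 = 6·14 + 5, 14 = 2·5 + 4, 5 = 1·4 + 1; back-substituting gives 1 = 22·89 − 19·103, so 89⁻¹ ≡ 22 (mod 103).
Then y ↦ 22(y − 16) is a two-sided inverse to σ, so every y ∈ ℤ_{103} has a preimage.
Hence σ is bijective.
Since σ is bijective, we compute σ⁻¹(53): solve 89x + 16 ≡ 53 (mod 103), i.e. 89x ≡ 37 (mod 103).
Multiplying by 89⁻¹ = 22 gives x ≡ 22·37 = 814 = 7·103 + 93 ≡ 93 (mod 103).
Check: σ(93) = 89·93 + 16 = 8293 = 80·103 + 53 ≡ 53 (mod 103).

93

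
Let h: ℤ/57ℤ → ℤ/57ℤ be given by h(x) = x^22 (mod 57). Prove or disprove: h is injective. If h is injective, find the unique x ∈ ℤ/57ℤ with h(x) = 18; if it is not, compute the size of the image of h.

20

h(8): Repeated squaring mod 57: 8^1 ≡ 8, 8^2 ≡ 8² = 64 ≡ 7, 8^4 ≡ 7² = 49, 8^8 ≡ 49² = 2401 ≡ 7, 8^16 ≡ 7² = 49. Since 22 = 16 + 4 + 2, 8^22 ≡ 49·49·7: 49·49 = 2401 ≡ 7, then 7·7 = 49. So 8^22 ≡ 49 (mod 57).
h(11): Repeated squaring mod 57: 11^1 ≡ 11, 11^2 ≡ 11² = 121 ≡ 7, 11^4 ≡ 7² = 49, 11^8 ≡ 49² = 2401 ≡ 7, 11^16 ≡ 7² = 49. Since 22 = 16 + 4 + 2, 11^22 ≡ 49·49·7: 49·49 = 2401 ≡ 7, then 7·7 = 49. So 11^22 ≡ 49 (mod 57).
So h(8) = h(11) = 49 while 8 ≠ 11, hence h is not injective.
Since h is not injective, we determine |image(h)|. Computing x^22 mod 57 for each x (by repeated squaring, reducing mod 57 at every step), the values h(0), h(1), …, h(56) are: 0, 1, 16, 24, 28, 55, 42, 7, 49, 6, 25, 49, 45, 4, 55, 9, 43, 16, 39, 19, 1, 54, 43, 28, 36, 4, 7, 30, 25, 25, 30, 7, 4, 36, 28, 43, 54, 1, 19, 39, 16, 43, 9, 55, 4, 45, 49, 25, 6, 49, 7, 42, 55, 28, 24, 16, 1.
The distinct values are {0, 1, 4, 6, 7, 9, 16, 19, 24, 25, 28, 30, 36, 39, 42, 43, 45, 49, 54, 55}; there are 20 of them.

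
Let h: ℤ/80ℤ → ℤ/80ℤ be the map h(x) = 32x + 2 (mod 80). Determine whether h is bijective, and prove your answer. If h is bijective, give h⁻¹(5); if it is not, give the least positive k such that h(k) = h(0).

By definition, h is injective when h(a) = h(b) forces a = b.
We have gcd(32, 80) = 16 > 1. Taking a = 0 and b = 5: h(0) = 2 and h(5) = 32·5 + 2 = 162 ≡ 2 (mod 80).
So h(0) = h(5) while 0 ≠ 5, thus h is not injective, hence not bijective.
Since h is not bijective, we find the least positive k with h(k) = h(0): this means 32k ≡ 0 (mod 80), i.e. 80 ∣ 32k. Since gcd(32, 80) = 16, dividing through by 16 this holds exactly when 5 ∣ 2k, and as gcd(2, 5) = 1, exactly when 5 ∣ k.
The smallest positive such k is 5.

5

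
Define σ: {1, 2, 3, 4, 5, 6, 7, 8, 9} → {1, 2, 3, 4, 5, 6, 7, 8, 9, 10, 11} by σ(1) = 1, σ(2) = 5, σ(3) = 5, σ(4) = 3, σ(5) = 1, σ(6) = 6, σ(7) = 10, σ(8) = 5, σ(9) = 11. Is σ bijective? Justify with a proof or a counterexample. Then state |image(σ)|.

6

σ(2) = 5 = σ(3) with 2 ≠ 3, so σ is not injective, hence not bijective.
The image of σ is {1, 3, 5, 6, 10, 11}, which has 6 elements.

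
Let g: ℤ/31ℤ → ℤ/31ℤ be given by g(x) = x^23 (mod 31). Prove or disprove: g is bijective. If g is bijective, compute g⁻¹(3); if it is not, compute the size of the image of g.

22

Since 31 is prime, the nonzero elements of ℤ/31ℤ form a cyclic group of order 30.
As gcd(23, 30) = 1, raising to the 23rd power is a bijection on this group: if x_1^23 ≡ x_2^23 then (x_1x_2^{−1})^23 = 1, and the only element of order dividing gcd(23, 30) = 1 is 1, so x_1 = x_2.
With g(0) = 0 this makes g injective on all of ℤ/31ℤ, hence bijective (finite equal-size domain and codomain). In particular g is bijective.
Since g is bijective, we find the preimage of 3. The inverse of x ↦ x^23 on (ℤ/31ℤ)^× is x ↦ x^17, because 23·17 = 391 = 13·30 + 1 ≡ 1 (mod 30) and x^{30} = 1 for x ≠ 0 (Fermat). So g⁻¹(3) = 3^17 mod 31.
Repeated squaring mod 31: 3^1 ≡ 3, 3^2 ≡ 3² = 9, 3^4 ≡ 9² = 81 ≡ 19, 3^8 ≡ 19² = 361 ≡ 20, 3^16 ≡ 20² = 400 ≡ 28. Since 17 = 16 + 1, 3^17 ≡ 28·3: 28·3 = 84 ≡ 22. So 3^17 ≡ 22 (mod 31).
Hence g⁻¹(3) = 22.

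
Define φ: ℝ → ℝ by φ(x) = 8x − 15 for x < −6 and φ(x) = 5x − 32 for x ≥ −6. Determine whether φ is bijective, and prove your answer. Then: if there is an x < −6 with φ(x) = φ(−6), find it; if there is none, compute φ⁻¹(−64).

Both pieces are strictly increasing (slopes 8 and 5), so each is injective on its own interval.
The left piece maps (−∞, −6) onto (−∞, −63); the right piece maps [−6, ∞) onto [−62, ∞).
The images leave a gap (−63 has no preimage), so φ is not surjective, hence not bijective.
Because the two images are disjoint, no x < −6 has φ(x) = φ(−6), so we compute φ⁻¹(−64): −64 lies in (−∞, −63), so solve 8x − 15 = −64: x = (−64 + 15)/8 = −49/8.

-49/8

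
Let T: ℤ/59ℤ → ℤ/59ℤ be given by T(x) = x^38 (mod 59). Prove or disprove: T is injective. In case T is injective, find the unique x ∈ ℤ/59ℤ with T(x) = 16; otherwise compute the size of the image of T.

T(29): Repeated squaring mod 59: 29^1 ≡ 29, 29^2 ≡ 29² = 841 ≡ 15, 29^4 ≡ 15² = 225 ≡ 48, 29^8 ≡ 48² = 2304 ≡ 3, 29^16 ≡ 3² = 9, 29^32 ≡ 9² = 81 ≡ 22. Since 38 = 32 + 4 + 2, 29^38 ≡ 22·48·15: 22·48 = 1056 ≡ 53, then 53·15 = 795 ≡ 28. So 29^38 ≡ 28 (mod 59).
T(30): Repeated squaring mod 59: 30^1 ≡ 30, 30^2 ≡ 30² = 900 ≡ 15, 30^4 ≡ 15² = 225 ≡ 48, 30^8 ≡ 48² = 2304 ≡ 3, 30^16 ≡ 3² = 9, 30^32 ≡ 9² = 81 ≡ 22. Since 38 = 32 + 4 + 2, 30^38 ≡ 22·48·15: 22·48 = 1056 ≡ 53, then 53·15 = 795 ≡ 28. So 30^38 ≡ 28 (mod 59).
So T(29) = T(30) = 28 while 29 ≠ 30, so T is not injective.
Since T is not injective, we determine |image(T)|. Computing x^38 mod 59 for each x (by repeated squaring, reducing mod 59 at every step), the values T(0), T(1), …, T(58) are: 0, 1, 19, 36, 7, 48, 35, 26, 15, 57, 27, 53, 16, 29, 22, 17, 49, 25, 21, 12, 41, 51, 4, 45, 9, 3, 20, 46, 5, 28, 28, 5, 46, 20, 3, 9, 45, 4, 51, 41, 12, 21, 25, 49, 17, 22, 29, 16, 53, 27, 57, 15, 26, 35, 48, 7, 36, 19, 1.
The distinct values are {0, 1, 3, 4, 5, 7, 9, 12, 15, 16, 17, 19, 20, 21, 22, 25, 26, 27, 28, 29, 35, 36, 41, 45, 46, 48, 49, 51, 53, 57}; there are 30 of them.

30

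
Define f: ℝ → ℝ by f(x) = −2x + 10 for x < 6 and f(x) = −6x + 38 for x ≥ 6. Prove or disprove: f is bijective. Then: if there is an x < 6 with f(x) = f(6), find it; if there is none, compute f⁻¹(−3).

4

Both pieces are strictly decreasing (slopes −2 and −6), so each is injective on its own interval.
The left piece maps (−∞, 6) onto (−2, ∞); the right piece maps [6, ∞) onto (−∞, 2].
These images overlap. In particular f(6) = 2 (right piece), and solving −2x + 10 = 2 on the left piece gives x = 4 < 6.
So f(4) = f(6) with 4 ≠ 6, and f is not injective, hence not bijective. This x = 4 is the requested value below 6.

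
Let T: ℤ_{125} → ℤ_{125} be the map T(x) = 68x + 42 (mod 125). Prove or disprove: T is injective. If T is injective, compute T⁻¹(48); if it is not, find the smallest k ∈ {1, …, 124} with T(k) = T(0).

92

Recall: T is injective when T(s) = T(t) forces s = t.
If T(s) = T(t), then 68s ≡ 68t (mod 125). Because gcd(68, 125) = 1, we may cancel 68 to get s ≡ t (mod 125).
Therefore T is injective.
We now compute 68⁻¹ mod 125 explicitly. Euclid's algorithm: 125 = 1·68 + 57, 68 = 1·57 + 11, 57 = 5·11 + 2, 11 = 5·2 + 1; back-substituting gives 1 = 57·68 − 31·125, so 68⁻¹ ≡ 57 (mod 125).
Since T is injective, we find T⁻¹(48): we need 68x ≡ 48 − 42 ≡ 6 (mod 125). Using 68⁻¹ = 57: x ≡ 57·6 = 342 = 2·125 + 92, so x = 92.
Check: T(92) = 68·92 + 42 = 6298 = 50·125 + 48 ≡ 48 (mod 125).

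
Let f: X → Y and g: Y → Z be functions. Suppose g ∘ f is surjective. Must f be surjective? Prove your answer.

No. Take X = {0}, Y = {0, 1, 2, 3}, Z = {0}, f(a) = 0 for every a ∈ X, and g(b) = 0 for every b ∈ Y.
Then g ∘ f is surjective onto {0}, but 3 ∈ Y has no preimage under f, so f is not surjective.

not surjective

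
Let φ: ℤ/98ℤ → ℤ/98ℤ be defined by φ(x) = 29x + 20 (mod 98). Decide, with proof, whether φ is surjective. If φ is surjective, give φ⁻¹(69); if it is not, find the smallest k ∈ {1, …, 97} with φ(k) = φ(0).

49

Since gcd(29, 98) = 1, 29 is invertible modulo 98. Euclid's algorithm: 98 = 3·29 + 11, 29 = 2·11 + 7, 11 = 1·7 + 4, 7 = 1·4 + 3, 4 = 1·3 + 1; back-substituting gives 1 = 71·29 − 21·98, so 29⁻¹ ≡ 71 (mod 98).
Then y ↦ 71(y − 20) is a two-sided inverse to φ, so every y ∈ ℤ/98ℤ has a preimage.
Thus φ is surjective.
Since φ is surjective, we compute φ⁻¹(69): solve 29x + 20 ≡ 69 (mod 98), i.e. 29x ≡ 49 (mod 98).
Multiplying by 29⁻¹ = 71 gives x ≡ 71·49 = 3479 = 35·98 + 49 ≡ 49 (mod 98).
Check: φ(49) = 29·49 + 20 = 1441 = 14·98 + 69 ≡ 69 (mod 98).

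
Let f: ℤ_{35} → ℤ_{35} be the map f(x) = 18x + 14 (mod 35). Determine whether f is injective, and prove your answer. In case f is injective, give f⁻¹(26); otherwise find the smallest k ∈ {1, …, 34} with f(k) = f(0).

If f(s) = f(t), then 18s ≡ 18t (mod 35). Because gcd(18, 35) = 1, we may cancel 18 to get s ≡ t (mod 35).
Thus f is injective.
We now compute 18⁻¹ mod 35 explicitly. Euclid's algorithm: 35 = 1·18 + 17, 18 = 1·17 + 1; back-substituting gives 1 = 2·18 − 1·35, so 18⁻¹ ≡ 2 (mod 35).
Since f is injective, we compute f⁻¹(26): solve 18x + 14 ≡ 26 (mod 35), i.e. 18x ≡ 12 (mod 35).
Multiplying by 18⁻¹ = 2 gives x ≡ 2·12 = 24 ≡ 24 (mod 35).
Check: f(24) = 18·24 + 14 = 446 = 12·35 + 26 ≡ 26 (mod 35).

24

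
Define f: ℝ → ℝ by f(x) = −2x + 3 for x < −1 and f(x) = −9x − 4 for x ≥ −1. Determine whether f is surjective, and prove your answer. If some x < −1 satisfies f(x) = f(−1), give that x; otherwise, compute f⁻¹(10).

-7/2

Both pieces are strictly decreasing (slopes −2 and −9), so each is injective on its own interval.
The left piece maps (−∞, −1) onto (5, ∞); the right piece maps [−1, ∞) onto (−∞, 5].
These images together cover ℝ, so f is surjective.
Because the two images are disjoint, no x < −1 has f(x) = f(−1), so we compute f⁻¹(10): 10 lies in (5, ∞), so solve −2x + 3 = 10: x = (10 − 3)/(−2) = −7/2.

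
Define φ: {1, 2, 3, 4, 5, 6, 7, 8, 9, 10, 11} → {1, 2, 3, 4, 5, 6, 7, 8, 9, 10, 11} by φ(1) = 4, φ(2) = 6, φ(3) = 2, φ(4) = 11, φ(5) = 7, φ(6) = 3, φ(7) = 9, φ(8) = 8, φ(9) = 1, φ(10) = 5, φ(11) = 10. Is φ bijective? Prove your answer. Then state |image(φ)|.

11

The values 4, 6, 2, 11, 7, 3, 9, 8, 1, 5, 10 are a permutation of {1, 2, 3, 4, 5, 6, 7, 8, 9, 10, 11}: each element appears exactly once.
So φ is injective and surjective, hence bijective.
The image of φ is {1, 2, 3, 4, 5, 6, 7, 8, 9, 10, 11}, which has 11 elements.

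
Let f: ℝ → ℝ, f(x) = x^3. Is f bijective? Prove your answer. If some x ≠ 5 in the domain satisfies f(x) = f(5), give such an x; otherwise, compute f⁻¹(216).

On ℝ, x ↦ x^3 is strictly increasing (injective) and for any y ∈ ℝ the 3rd root y^{1/3} lies in ℝ (surjective). So f is bijective.
Since x ↦ x^3 is strictly increasing on ℝ, it is injective there, so no x ≠ 5 in the domain has f(x) = f(5). We therefore compute f⁻¹(216) = 216^{1/3} = 6 (indeed 6^3 = 216).

6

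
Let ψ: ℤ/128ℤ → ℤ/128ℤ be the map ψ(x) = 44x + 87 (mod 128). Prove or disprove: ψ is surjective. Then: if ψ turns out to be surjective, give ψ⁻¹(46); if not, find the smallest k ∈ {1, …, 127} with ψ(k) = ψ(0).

Recall that ψ is surjective if every y in the codomain equals ψ(x) for some x in the domain.
Since gcd(44, 128) = 4, we have 44x ≡ 0 (mod 4) for all x, so ψ(x) ≡ 3 (mod 4).
But 0 ≢ 3 (mod 4), so 0 ∈ ℤ/128ℤ has no preimage. Thus ψ is not surjective.
Since ψ is not surjective, we find the least positive k with ψ(k) = ψ(0): this means 44k ≡ 0 (mod 128), i.e. 128 ∣ 44k. Since gcd(44, 128) = 4, dividing through by 4 this holds exactly when 32 ∣ 11k, and as gcd(11, 32) = 1, exactly when 32 ∣ k.
The smallest positive such k is 32.

32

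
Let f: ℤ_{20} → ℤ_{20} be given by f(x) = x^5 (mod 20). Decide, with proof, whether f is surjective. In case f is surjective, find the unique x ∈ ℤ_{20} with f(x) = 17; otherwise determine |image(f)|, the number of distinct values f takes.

f(0) = 0^5 = 0.
f(10): Repeated squaring mod 20: 10^1 ≡ 10, 10^2 ≡ 10² = 100 ≡ 0, 10^4 ≡ 0² = 0. Since 5 = 4 + 1, 10^5 ≡ 0·10: 0·10 = 0. So 10^5 ≡ 0 (mod 20).
So f(0) = f(10) = 0 while 0 ≠ 10, so f is not injective.
A non-injective map from the 20-element set ℤ_{20} to itself takes at most 19 distinct values, so it cannot be surjective. Therefore f is not surjective.
Since f is not surjective, we determine |image(f)|. Computing x^5 mod 20 for each x (by repeated squaring, reducing mod 20 at every step), the values f(0), f(1), …, f(19) are: 0, 1, 12, 3, 4, 5, 16, 7, 8, 9, 0, 11, 12, 13, 4, 15, 16, 17, 8, 19.
The distinct values are {0, 1, 3, 4, 5, 7, 8, 9, 11, 12, 13, 15, 16, 17, 19}; there are 15 of them.

15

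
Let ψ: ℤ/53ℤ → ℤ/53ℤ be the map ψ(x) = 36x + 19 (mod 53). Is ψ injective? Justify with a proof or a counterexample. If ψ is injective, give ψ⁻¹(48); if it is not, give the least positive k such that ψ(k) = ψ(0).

17

If ψ(x_1) = ψ(x_2), then 36x_1 ≡ 36x_2 (mod 53). Because gcd(36, 53) = 1, we may cancel 36 to get x_1 ≡ x_2 (mod 53).
Hence ψ is injective.
We now compute 36⁻¹ mod 53 explicitly. Euclid's algorithm: 53 = 1·36 + 17, 36 = 2·17 + 2, 17 = 8·2 + 1; back-substituting gives 1 = 28·36 − 19·53, so 36⁻¹ ≡ 28 (mod 53).
Since ψ is injective, we compute ψ⁻¹(48): solve 36x + 19 ≡ 48 (mod 53), i.e. 36x ≡ 29 (mod 53).
Multiplying by 36⁻¹ = 28 gives x ≡ 28·29 = 812 = 15·53 + 17 ≡ 17 (mod 53).
Check: ψ(17) = 36·17 + 19 = 631 = 11·53 + 48 ≡ 48 (mod 53).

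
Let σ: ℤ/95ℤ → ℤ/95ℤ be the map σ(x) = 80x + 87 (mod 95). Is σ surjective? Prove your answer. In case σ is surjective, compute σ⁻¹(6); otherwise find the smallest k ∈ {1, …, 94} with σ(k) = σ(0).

Recall that σ is surjective if every y in the codomain equals σ(x) for some x in the domain.
Since gcd(80, 95) = 5, we have 80x ≡ 0 (mod 5) for all x, so σ(x) ≡ 2 (mod 5).
But 0 ≢ 2 (mod 5), so 0 ∈ ℤ/95ℤ has no preimage. Hence σ is not surjective.
Since σ is not surjective, we find the least positive k with σ(k) = σ(0): this means 80k ≡ 0 (mod 95), i.e. 95 ∣ 80k. Since gcd(80, 95) = 5, dividing through by 5 this holds exactly when 19 ∣ 16k, and as gcd(16, 19) = 1, exactly when 19 ∣ k.
The smallest positive such k is 19.

19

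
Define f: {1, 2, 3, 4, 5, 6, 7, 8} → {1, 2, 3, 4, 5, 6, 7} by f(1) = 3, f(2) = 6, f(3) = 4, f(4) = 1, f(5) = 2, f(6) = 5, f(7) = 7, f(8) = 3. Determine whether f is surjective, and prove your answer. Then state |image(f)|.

Every element of the codomain has a preimage: 1 = f(4), 2 = f(5), 3 = f(1), 4 = f(3), 5 = f(6), 6 = f(2), 7 = f(7).
So f is surjective.
The image of f is {1, 2, 3, 4, 5, 6, 7}, which has 7 elements.

7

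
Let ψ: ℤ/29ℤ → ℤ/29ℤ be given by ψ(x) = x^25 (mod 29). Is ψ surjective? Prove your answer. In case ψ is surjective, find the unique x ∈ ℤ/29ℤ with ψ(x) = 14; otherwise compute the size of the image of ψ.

3

Since 29 is prime, the nonzero elements of ℤ/29ℤ form a cyclic group of order 28.
As gcd(25, 28) = 1, raising to the 25th power is a bijection on this group: if a^25 ≡ b^25 then (ab^{−1})^25 = 1, and the only element of order dividing gcd(25, 28) = 1 is 1, so a = b.
With ψ(0) = 0 this makes ψ injective on all of ℤ/29ℤ, hence bijective (finite equal-size domain and codomain). In particular ψ is surjective.
Since ψ is surjective, we find the preimage of 14. The inverse of x ↦ x^25 on (ℤ/29ℤ)^× is x ↦ x^9, because 25·9 = 225 = 8·28 + 1 ≡ 1 (mod 28) and x^{28} = 1 for x ≠ 0 (Fermat). So ψ⁻¹(14) = 14^9 mod 29.
Repeated squaring mod 29: 14^1 ≡ 14, 14^2 ≡ 14² = 196 ≡ 22, 14^4 ≡ 22² = 484 ≡ 20, 14^8 ≡ 20² = 400 ≡ 23. Since 9 = 8 + 1, 14^9 ≡ 23·14: 23·14 = 322 ≡ 3. So 14^9 ≡ 3 (mod 29).
Hence ψ⁻¹(14) = 3.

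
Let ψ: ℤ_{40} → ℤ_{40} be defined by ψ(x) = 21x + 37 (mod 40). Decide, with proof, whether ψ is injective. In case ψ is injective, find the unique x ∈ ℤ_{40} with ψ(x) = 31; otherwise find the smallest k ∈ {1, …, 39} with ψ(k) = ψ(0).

Recall that ψ is injective if ψ(a) = ψ(b) implies a = b.
If ψ(a) = ψ(b), then 21a ≡ 21b (mod 40). Because gcd(21, 40) = 1, we may cancel 21 to get a ≡ b (mod 40).
So ψ is injective.
We now compute 21⁻¹ mod 40 explicitly. Euclid's algorithm: 40 = 1·21 + 19, 21 = 1·19 + 2, 19 = 9·2 + 1; back-substituting gives 1 = 21·21 − 11·40, so 21⁻¹ ≡ 21 (mod 40).
Since ψ is injective, we compute ψ⁻¹(31): solve 21x + 37 ≡ 31 (mod 40), i.e. 21x ≡ 34 (mod 40).
Multiplying by 21⁻¹ = 21 gives x ≡ 21·34 = 714 = 17·40 + 34 ≡ 34 (mod 40).
Check: ψ(34) = 21·34 + 37 = 751 = 18·40 + 31 ≡ 31 (mod 40).

34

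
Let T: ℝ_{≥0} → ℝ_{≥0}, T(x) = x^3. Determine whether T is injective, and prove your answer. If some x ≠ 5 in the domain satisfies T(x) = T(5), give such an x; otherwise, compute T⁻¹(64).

On ℝ_{≥0}, x ↦ x^3 is strictly increasing, so T(x_1) = T(x_2) forces x_1 = x_2. Hence T is injective.
Since x ↦ x^3 is strictly increasing on ℝ_{≥0}, it is injective there, so no x ≠ 5 in the domain has T(x) = T(5). We therefore compute T⁻¹(64) = 64^{1/3} = 4 (indeed 4^3 = 64).

4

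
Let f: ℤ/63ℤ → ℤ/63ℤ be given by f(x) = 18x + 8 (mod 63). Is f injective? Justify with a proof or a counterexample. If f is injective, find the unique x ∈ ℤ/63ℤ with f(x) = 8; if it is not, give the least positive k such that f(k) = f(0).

By definition, f is injective if f(a) = f(b) implies a = b.
We have gcd(18, 63) = 9 > 1. Taking a = 0 and b = 7: f(0) = 8 and f(7) = 18·7 + 8 = 134 ≡ 8 (mod 63).
So f(0) = f(7) while 0 ≠ 7, thus f is not injective.
Since f is not injective, we find the least positive k with f(k) = f(0): this means 18k ≡ 0 (mod 63), i.e. 63 ∣ 18k. Since gcd(18, 63) = 9, dividing through by 9 this holds exactly when 7 ∣ 2k, and as gcd(2, 7) = 1, exactly when 7 ∣ k.
The smallest positive such k is 7.

7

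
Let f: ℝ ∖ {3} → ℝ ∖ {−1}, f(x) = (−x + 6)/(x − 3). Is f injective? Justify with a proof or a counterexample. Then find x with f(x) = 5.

7/2

Suppose f(a) = f(b). Cross-multiplying: (−a + 6)(b − 3) = (−b + 6)(a − 3).
Expanding both sides and cancelling the symmetric terms leaves −3·(a − b) = 0. Since −3 ≠ 0, a = b. Hence f is injective.
Solving f(x) = 5: cross-multiplying gives −x + 6 = 5(x − 3), which rearranges to −6x = −21, so x = 7/2.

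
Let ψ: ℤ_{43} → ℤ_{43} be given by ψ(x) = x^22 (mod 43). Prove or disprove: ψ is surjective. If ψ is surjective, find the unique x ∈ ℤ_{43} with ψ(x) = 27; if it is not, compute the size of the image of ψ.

ψ(21): Repeated squaring mod 43: 21^1 ≡ 21, 21^2 ≡ 21² = 441 ≡ 11, 21^4 ≡ 11² = 121 ≡ 35, 21^8 ≡ 35² = 1225 ≡ 21, 21^16 ≡ 21² = 441 ≡ 11. Since 22 = 16 + 4 + 2, 21^22 ≡ 11·35·11: 11·35 = 385 ≡ 41, then 41·11 = 451 ≡ 21. So 21^22 ≡ 21 (mod 43).
ψ(22): Repeated squaring mod 43: 22^1 ≡ 22, 22^2 ≡ 22² = 484 ≡ 11, 22^4 ≡ 11² = 121 ≡ 35, 22^8 ≡ 35² = 1225 ≡ 21, 22^16 ≡ 21² = 441 ≡ 11. Since 22 = 16 + 4 + 2, 22^22 ≡ 11·35·11: 11·35 = 385 ≡ 41, then 41·11 = 451 ≡ 21. So 22^22 ≡ 21 (mod 43).
So ψ(21) = ψ(22) = 21 while 21 ≠ 22, hence ψ is not injective.
A non-injective map from the 43-element set ℤ_{43} to itself takes at most 42 distinct values, so it cannot be surjective. So ψ is not surjective.
Since ψ is not surjective, we determine |image(ψ)|. Computing x^22 mod 43 for each x (by repeated squaring, reducing mod 43 at every step), the values ψ(0), ψ(1), …, ψ(42) are: 0, 1, 41, 40, 4, 38, 6, 36, 35, 9, 10, 11, 31, 13, 14, 15, 16, 17, 25, 24, 23, 21, 21, 23, 24, 25, 17, 16, 15, 14, 13, 31, 11, 10, 9, 35, 36, 6, 38, 4, 40, 41, 1.
The distinct values are {0, 1, 4, 6, 9, 10, 11, 13, 14, 15, 16, 17, 21, 23, 24, 25, 31, 35, 36, 38, 40, 41}; there are 22 of them.

22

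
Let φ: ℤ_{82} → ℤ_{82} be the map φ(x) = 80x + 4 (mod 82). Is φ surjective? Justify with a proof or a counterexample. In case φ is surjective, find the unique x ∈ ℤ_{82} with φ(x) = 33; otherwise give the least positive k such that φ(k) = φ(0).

Recall that surjectivity means every element of the codomain has a preimage under φ.
Since gcd(80, 82) = 2, we have 80x ≡ 0 (mod 2) for all x, so φ(x) ≡ 0 (mod 2).
But 1 ≢ 0 (mod 2), so 1 ∈ ℤ_{82} has no preimage. Hence φ is not surjective.
Since φ is not surjective, we find the least positive k with φ(k) = φ(0): this means 80k ≡ 0 (mod 82), i.e. 82 ∣ 80k. Since gcd(80, 82) = 2, dividing through by 2 this holds exactly when 41 ∣ 40k, and as gcd(40, 41) = 1, exactly when 41 ∣ k.
The smallest positive such k is 41.

41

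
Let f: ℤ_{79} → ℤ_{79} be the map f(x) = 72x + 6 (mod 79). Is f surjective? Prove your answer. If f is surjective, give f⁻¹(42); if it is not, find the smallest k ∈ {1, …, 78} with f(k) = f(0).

Since gcd(72, 79) = 1, 72 is invertible modulo 79. Euclid's algorithm: 79 = 1·72 + 7, 72 = 10·7 + 2, 7 = 3·2 + 1; back-substituting gives 1 = 45·72 − 41·79, so 72⁻¹ ≡ 45 (mod 79).
Then y ↦ 45(y − 6) is a two-sided inverse to f, so every y ∈ ℤ_{79} has a preimage.
Thus f is surjective.
Since f is surjective, we find f⁻¹(42): we need 72x ≡ 42 − 6 ≡ 36 (mod 79). Using 72⁻¹ = 45: x ≡ 45·36 = 1620 = 20·79 + 40, so x = 40.
Check: f(40) = 72·40 + 6 = 2886 = 36·79 + 42 ≡ 42 (mod 79).

40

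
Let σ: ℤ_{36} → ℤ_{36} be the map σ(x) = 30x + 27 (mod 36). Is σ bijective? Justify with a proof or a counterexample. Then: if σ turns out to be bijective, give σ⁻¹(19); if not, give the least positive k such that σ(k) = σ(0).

We have gcd(30, 36) = 6 > 1. Taking s = 0 and t = 6: σ(0) = 27 and σ(6) = 30·6 + 27 = 207 ≡ 27 (mod 36).
So σ(0) = σ(6) while 0 ≠ 6, hence σ is not injective, hence not bijective.
Since σ is not bijective, we find the least positive k with σ(k) = σ(0): this means 30k ≡ 0 (mod 36), i.e. 36 ∣ 30k. Since gcd(30, 36) = 6, dividing through by 6 this holds exactly when 6 ∣ 5k, and as gcd(5, 6) = 1, exactly when 6 ∣ k.
The smallest positive such k is 6.

6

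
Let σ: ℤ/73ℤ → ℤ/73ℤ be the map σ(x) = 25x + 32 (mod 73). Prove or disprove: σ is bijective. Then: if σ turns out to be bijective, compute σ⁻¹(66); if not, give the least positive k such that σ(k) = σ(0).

51

If σ(a) = σ(b), then 25a ≡ 25b (mod 73). Because gcd(25, 73) = 1, we may cancel 25 to get a ≡ b (mod 73).
We now compute 25⁻¹ mod 73 explicitly. Euclid's algorithm: 73 = 2·25 + 23, 25 = 1·23 + 2, 23 = 11·2 + 1; back-substituting gives 1 = 38·25 − 13·73, so 25⁻¹ ≡ 38 (mod 73).
For any y ∈ ℤ/73ℤ, x = 38(y − 32) mod 73 satisfies σ(x) = 25·38(y − 32) + 32 ≡ y (since 25·38 ≡ 1 mod 73). So every y has a preimage.
So σ is bijective.
Since σ is bijective, we find σ⁻¹(66): we need 25x ≡ 66 − 32 ≡ 34 (mod 73). Using 25⁻¹ = 38: x ≡ 38·34 = 1292 = 17·73 + 51, so x = 51.
Check: σ(51) = 25·51 + 32 = 1307 = 17·73 + 66 ≡ 66 (mod 73).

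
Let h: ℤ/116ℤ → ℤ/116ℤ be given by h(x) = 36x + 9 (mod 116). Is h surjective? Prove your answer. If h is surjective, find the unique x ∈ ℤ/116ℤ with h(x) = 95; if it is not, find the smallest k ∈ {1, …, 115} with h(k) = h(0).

By definition, h is surjective if every y in the codomain equals h(x) for some x in the domain.
Since gcd(36, 116) = 4, we have 36x ≡ 0 (mod 4) for all x, so h(x) ≡ 1 (mod 4).
But 0 ≢ 1 (mod 4), so 0 ∈ ℤ/116ℤ has no preimage. So h is not surjective.
Since h is not surjective, we find the least positive k with h(k) = h(0): this means 36k ≡ 0 (mod 116), i.e. 116 ∣ 36k. Since gcd(36, 116) = 4, dividing through by 4 this holds exactly when 29 ∣ 9k, and as gcd(9, 29) = 1, exactly when 29 ∣ k.
The smallest positive such k is 29.

29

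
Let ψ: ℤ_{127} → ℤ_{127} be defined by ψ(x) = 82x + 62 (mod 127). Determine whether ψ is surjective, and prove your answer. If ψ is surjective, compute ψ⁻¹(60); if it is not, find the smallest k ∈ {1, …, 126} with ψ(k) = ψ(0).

96

Since gcd(82, 127) = 1, 82 is invertible modulo 127. Euclid's algorithm: 127 = 1·82 + 45, 82 = 1·45 + 37, 45 = 1·37 + 8, 37 = 4·8 + 5, 8 = 1·5 + 3, 5 = 1·3 + 2, 3 = 1·2 + 1; back-substituting gives 1 = 79·82 − 51·127, so 82⁻¹ ≡ 79 (mod 127).
For any y ∈ ℤ_{127}, x = 79(y − 62) mod 127 satisfies ψ(x) = 82·79(y − 62) + 62 ≡ y (since 82·79 ≡ 1 mod 127). So every y has a preimage.
Therefore ψ is surjective.
Since ψ is surjective, we find ψ⁻¹(60): we need 82x ≡ 60 − 62 ≡ 125 (mod 127). Using 82⁻¹ = 79: x ≡ 79·125 = 9875 = 77·127 + 96, so x = 96.
Check: ψ(96) = 82·96 + 62 = 7934 = 62·127 + 60 ≡ 60 (mod 127).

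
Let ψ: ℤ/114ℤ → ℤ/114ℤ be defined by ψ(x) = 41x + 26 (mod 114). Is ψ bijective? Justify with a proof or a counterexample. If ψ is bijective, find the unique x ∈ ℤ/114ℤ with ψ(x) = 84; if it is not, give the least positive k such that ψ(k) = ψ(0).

If ψ(x_1) = ψ(x_2), then 41x_1 ≡ 41x_2 (mod 114). Because gcd(41, 114) = 1, we may cancel 41 to get x_1 ≡ x_2 (mod 114).
We now compute 41⁻¹ mod 114 explicitly. Euclid's algorithm: 114 = 2·41 + 32, 41 = 1·32 + 9, 32 = 3·9 + 5, 9 = 1·5 + 4, 5 = 1·4 + 1; back-substituting gives 1 = 89·41 − 32·114, so 41⁻¹ ≡ 89 (mod 114).
Then y ↦ 89(y − 26) is a two-sided inverse to ψ, so every y ∈ ℤ/114ℤ has a preimage.
Thus ψ is bijective.
Since ψ is bijective, we find ψ⁻¹(84): we need 41x ≡ 84 − 26 ≡ 58 (mod 114). Using 41⁻¹ = 89: x ≡ 89·58 = 5162 = 45·114 + 32, so x = 32.
Check: ψ(32) = 41·32 + 26 = 1338 = 11·114 + 84 ≡ 84 (mod 114).

32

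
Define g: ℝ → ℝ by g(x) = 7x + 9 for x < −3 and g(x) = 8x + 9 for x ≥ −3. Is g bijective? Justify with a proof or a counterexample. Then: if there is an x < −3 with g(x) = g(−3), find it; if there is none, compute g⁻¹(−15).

-24/7

Both pieces are strictly increasing (slopes 7 and 8), so each is injective on its own interval.
The left piece maps (−∞, −3) onto (−∞, −12); the right piece maps [−3, ∞) onto [−15, ∞).
These images overlap. In particular g(−3) = −15 (right piece), and solving 7x + 9 = −15 on the left piece gives x = −24/7 < −3.
So g(−24/7) = g(−3) with −24/7 ≠ −3, and g is not injective, hence not bijective. This x = −24/7 is the requested value below −3.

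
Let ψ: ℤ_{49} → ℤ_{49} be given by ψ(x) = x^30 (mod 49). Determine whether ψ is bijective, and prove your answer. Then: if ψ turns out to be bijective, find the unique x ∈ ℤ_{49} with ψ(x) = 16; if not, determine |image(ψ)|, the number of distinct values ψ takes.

8

ψ(3): Repeated squaring mod 49: 3^1 ≡ 3, 3^2 ≡ 3² = 9, 3^4 ≡ 9² = 81 ≡ 32, 3^8 ≡ 32² = 1024 ≡ 44, 3^16 ≡ 44² = 1936 ≡ 25. Since 30 = 16 + 8 + 4 + 2, 3^30 ≡ 25·44·32·9: 25·44 = 1100 ≡ 22, then 22·32 = 704 ≡ 18, then 18·9 = 162 ≡ 15. So 3^30 ≡ 15 (mod 49).
ψ(5): Repeated squaring mod 49: 5^1 ≡ 5, 5^2 ≡ 5² = 25, 5^4 ≡ 25² = 625 ≡ 37, 5^8 ≡ 37² = 1369 ≡ 46, 5^16 ≡ 46² = 2116 ≡ 9. Since 30 = 16 + 8 + 4 + 2, 5^30 ≡ 9·46·37·25: 9·46 = 414 ≡ 22, then 22·37 = 814 ≡ 30, then 30·25 = 750 ≡ 15. So 5^30 ≡ 15 (mod 49).
So ψ(3) = ψ(5) = 15 while 3 ≠ 5, therefore ψ is not injective, hence not bijective.
Since ψ is not bijective, we determine |image(ψ)|. Computing x^30 mod 49 for each x (by repeated squaring, reducing mod 49 at every step), the values ψ(0), ψ(1), …, ψ(48) are: 0, 1, 22, 15, 43, 15, 36, 0, 15, 29, 36, 22, 8, 22, 0, 29, 36, 8, 1, 1, 8, 0, 43, 43, 29, 29, 43, 43, 0, 8, 1, 1, 8, 36, 29, 0, 22, 8, 22, 36, 29, 15, 0, 36, 15, 43, 15, 22, 1.
The distinct values are {0, 1, 8, 15, 22, 29, 36, 43}; there are 8 of them.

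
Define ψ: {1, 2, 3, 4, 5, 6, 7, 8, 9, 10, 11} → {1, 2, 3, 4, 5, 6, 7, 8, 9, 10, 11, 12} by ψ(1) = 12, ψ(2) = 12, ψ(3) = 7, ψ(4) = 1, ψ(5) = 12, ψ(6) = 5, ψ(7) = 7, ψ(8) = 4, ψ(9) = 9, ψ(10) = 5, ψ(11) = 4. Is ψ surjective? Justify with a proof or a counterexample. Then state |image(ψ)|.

No element maps to 2, so ψ is not surjective.
The image of ψ is {1, 4, 5, 7, 9, 12}, which has 6 elements.

6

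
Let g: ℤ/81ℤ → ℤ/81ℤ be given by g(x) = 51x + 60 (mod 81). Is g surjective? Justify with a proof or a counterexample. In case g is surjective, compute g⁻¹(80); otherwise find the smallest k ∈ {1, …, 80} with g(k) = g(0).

27

Recall: g is surjective if every y in the codomain equals g(x) for some x in the domain.
Since gcd(51, 81) = 3, we have 51x ≡ 0 (mod 3) for all x, so g(x) ≡ 0 (mod 3).
But 1 ≢ 0 (mod 3), so 1 ∈ ℤ/81ℤ has no preimage. Thus g is not surjective.
Since g is not surjective, we find the least positive k with g(k) = g(0): this means 51k ≡ 0 (mod 81), i.e. 81 ∣ 51k. Since gcd(51, 81) = 3, dividing through by 3 this holds exactly when 27 ∣ 17k, and as gcd(17, 27) = 1, exactly when 27 ∣ k.
The smallest positive such k is 27.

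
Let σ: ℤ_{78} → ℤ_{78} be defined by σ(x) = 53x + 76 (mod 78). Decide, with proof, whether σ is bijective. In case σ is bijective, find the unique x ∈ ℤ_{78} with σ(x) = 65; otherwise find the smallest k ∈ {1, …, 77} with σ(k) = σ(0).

41

Recall: σ is injective if σ(u) = σ(v) implies u = v.
If σ(u) = σ(v), then 53u ≡ 53v (mod 78). Because gcd(53, 78) = 1, we may cancel 53 to get u ≡ v (mod 78).
We now compute 53⁻¹ mod 78 explicitly. Euclid's algorithm: 78 = 1·53 + 25, 53 = 2·25 + 3, 25 = 8·3 + 1; back-substituting gives 1 = 53·53 − 36·78, so 53⁻¹ ≡ 53 (mod 78).
For any y ∈ ℤ_{78}, x = 53(y − 76) mod 78 satisfies σ(x) = 53·53(y − 76) + 76 ≡ y (since 53·53 ≡ 1 mod 78). So every y has a preimage.
So σ is bijective.
Since σ is bijective, we find σ⁻¹(65): we need 53x ≡ 65 − 76 ≡ 67 (mod 78). Using 53⁻¹ = 53: x ≡ 53·67 = 3551 = 45·78 + 41, so x = 41.
Check: σ(41) = 53·41 + 76 = 2249 = 28·78 + 65 ≡ 65 (mod 78).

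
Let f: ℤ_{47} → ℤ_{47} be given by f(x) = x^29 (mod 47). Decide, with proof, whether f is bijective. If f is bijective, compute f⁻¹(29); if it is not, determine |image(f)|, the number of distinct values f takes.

22

Since 47 is prime, the nonzero elements of ℤ_{47} form a cyclic group of order 46.
As gcd(29, 46) = 1, raising to the 29th power is a bijection on this group: if a^29 ≡ b^29 then (ab^{−1})^29 = 1, and the only element of order dividing gcd(29, 46) = 1 is 1, so a = b.
With f(0) = 0 this makes f injective on all of ℤ_{47}, hence bijective (finite equal-size domain and codomain). In particular f is bijective.
Since f is bijective, we find the preimage of 29. The inverse of x ↦ x^29 on (ℤ_{47})^× is x ↦ x^27, because 29·27 = 783 = 17·46 + 1 ≡ 1 (mod 46) and x^{46} = 1 for x ≠ 0 (Fermat). So f⁻¹(29) = 29^27 mod 47.
Repeated squaring mod 47: 29^1 ≡ 29, 29^2 ≡ 29² = 841 ≡ 42, 29^4 ≡ 42² = 1764 ≡ 25, 29^8 ≡ 25² = 625 ≡ 14, 29^16 ≡ 14² = 196 ≡ 8. Since 27 = 16 + 8 + 2 + 1, 29^27 ≡ 8·14·42·29: 8·14 = 112 ≡ 18, then 18·42 = 756 ≡ 4, then 4·29 = 116 ≡ 22. So 29^27 ≡ 22 (mod 47).
Hence f⁻¹(29) = 22.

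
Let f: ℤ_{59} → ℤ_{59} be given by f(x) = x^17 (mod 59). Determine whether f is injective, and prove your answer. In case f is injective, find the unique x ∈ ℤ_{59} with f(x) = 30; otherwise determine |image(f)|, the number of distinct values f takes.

33

Since 59 is prime, the nonzero elements of ℤ_{59} form a cyclic group of order 58.
As gcd(17, 58) = 1, raising to the 17th power is a bijection on this group: if s^17 ≡ t^17 then (st^{−1})^17 = 1, and the only element of order dividing gcd(17, 58) = 1 is 1, so s = t.
With f(0) = 0 this makes f injective on all of ℤ_{59}, hence bijective (finite equal-size domain and codomain). In particular f is injective.
Since f is injective, we find the preimage of 30. The inverse of x ↦ x^17 on (ℤ_{59})^× is x ↦ x^41, because 17·41 = 697 = 12·58 + 1 ≡ 1 (mod 58) and x^{58} = 1 for x ≠ 0 (Fermat). So f⁻¹(30) = 30^41 mod 59.
Repeated squaring mod 59: 30^1 ≡ 30, 30^2 ≡ 30² = 900 ≡ 15, 30^4 ≡ 15² = 225 ≡ 48, 30^8 ≡ 48² = 2304 ≡ 3, 30^16 ≡ 3² = 9, 30^32 ≡ 9² = 81 ≡ 22. Since 41 = 32 + 8 + 1, 30^41 ≡ 22·3·30: 22·3 = 66 ≡ 7, then 7·30 = 210 ≡ 33. So 30^41 ≡ 33 (mod 59).
Hence f⁻¹(30) = 33.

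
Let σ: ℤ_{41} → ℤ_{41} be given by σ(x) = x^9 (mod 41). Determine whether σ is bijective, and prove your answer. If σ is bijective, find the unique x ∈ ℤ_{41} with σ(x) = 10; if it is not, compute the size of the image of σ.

37

Since 41 is prime, the nonzero elements of ℤ_{41} form a cyclic group of order 40.
As gcd(9, 40) = 1, raising to the 9th power is a bijection on this group: if a^9 ≡ b^9 then (ab^{−1})^9 = 1, and the only element of order dividing gcd(9, 40) = 1 is 1, so a = b.
With σ(0) = 0 this makes σ injective on all of ℤ_{41}, hence bijective (finite equal-size domain and codomain). In particular σ is bijective.
Since σ is bijective, we find the preimage of 10. The inverse of x ↦ x^9 on (ℤ_{41})^× is x ↦ x^9, because 9·9 = 81 = 2·40 + 1 ≡ 1 (mod 40) and x^{40} = 1 for x ≠ 0 (Fermat). So σ⁻¹(10) = 10^9 mod 41.
Repeated squaring mod 41: 10^1 ≡ 10, 10^2 ≡ 10² = 100 ≡ 18, 10^4 ≡ 18² = 324 ≡ 37, 10^8 ≡ 37² = 1369 ≡ 16. Since 9 = 8 + 1, 10^9 ≡ 16·10: 16·10 = 160 ≡ 37. So 10^9 ≡ 37 (mod 41).
Hence σ⁻¹(10) = 37.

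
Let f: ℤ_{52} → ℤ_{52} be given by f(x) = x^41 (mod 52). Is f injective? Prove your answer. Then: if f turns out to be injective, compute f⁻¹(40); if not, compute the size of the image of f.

f(0) = 0^41 = 0.
f(26): Repeated squaring mod 52: 26^1 ≡ 26, 26^2 ≡ 26² = 676 ≡ 0, 26^4 ≡ 0² = 0, 26^8 ≡ 0² = 0, 26^16 ≡ 0² = 0, 26^32 ≡ 0² = 0. Since 41 = 32 + 8 + 1, 26^41 ≡ 0·0·26: 0·0 = 0, then 0·26 = 0. So 26^41 ≡ 0 (mod 52).
So f(0) = f(26) = 0 while 0 ≠ 26, hence f is not injective.
Since f is not injective, we determine |image(f)|. Computing x^41 mod 52 for each x (by repeated squaring, reducing mod 52 at every step), the values f(0), f(1), …, f(51) are: 0, 1, 32, 35, 36, 5, 28, 11, 8, 29, 4, 7, 12, 13, 40, 19, 48, 49, 44, 15, 24, 21, 16, 43, 20, 25, 0, 27, 32, 9, 36, 31, 28, 37, 8, 3, 4, 33, 12, 39, 40, 45, 48, 23, 44, 41, 24, 47, 16, 17, 20, 51.
The distinct values are {0, 1, 3, 4, 5, 7, 8, 9, 11, 12, 13, 15, 16, 17, 19, 20, 21, 23, 24, 25, 27, 28, 29, 31, 32, 33, 35, 36, 37, 39, 40, 41, 43, 44, 45, 47, 48, 49, 51}; there are 39 of them.

39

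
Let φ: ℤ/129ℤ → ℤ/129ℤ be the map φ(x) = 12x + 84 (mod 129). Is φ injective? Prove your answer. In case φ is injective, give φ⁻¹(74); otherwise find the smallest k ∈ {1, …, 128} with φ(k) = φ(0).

43

By definition, φ is injective when φ(a) = φ(b) forces a = b.
We have gcd(12, 129) = 3 > 1. Taking a = 0 and b = 43: φ(0) = 84 and φ(43) = 12·43 + 84 = 600 ≡ 84 (mod 129).
So φ(0) = φ(43) while 0 ≠ 43, thus φ is not injective.
Since φ is not injective, we find the least positive k with φ(k) = φ(0): this means 12k ≡ 0 (mod 129), i.e. 129 ∣ 12k. Since gcd(12, 129) = 3, dividing through by 3 this holds exactly when 43 ∣ 4k, and as gcd(4, 43) = 1, exactly when 43 ∣ k.
The smallest positive such k is 43.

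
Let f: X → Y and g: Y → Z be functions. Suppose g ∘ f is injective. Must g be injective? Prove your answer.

No. Take X = {0, 1, 2}, Y = {0, 1, 2, 3, 4}, Z = {0, 1, 2, 3, 4}, f(a) = a for each a ∈ X, and g(b) = 3 if b ∈ {3, 4} else g(b) = b.
Then g ∘ f = f is injective (X ⊂ Y and f is the inclusion), but g(3) = g(4) = 3 with 3 ≠ 4, so g is not injective.

not injective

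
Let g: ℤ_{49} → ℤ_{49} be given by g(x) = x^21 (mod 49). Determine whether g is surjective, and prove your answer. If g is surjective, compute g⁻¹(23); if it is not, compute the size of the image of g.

3

g(1) = 1^21 = 1.
g(2): Repeated squaring mod 49: 2^1 ≡ 2, 2^2 ≡ 2² = 4, 2^4 ≡ 4² = 16, 2^8 ≡ 16² = 256 ≡ 11, 2^16 ≡ 11² = 121 ≡ 23. Since 21 = 16 + 4 + 1, 2^21 ≡ 23·16·2: 23·16 = 368 ≡ 25, then 25·2 = 50 ≡ 1. So 2^21 ≡ 1 (mod 49).
So g(1) = g(2) = 1 while 1 ≠ 2, thus g is not injective.
A non-injective map from the 49-element set ℤ_{49} to itself takes at most 48 distinct values, so it cannot be surjective. So g is not surjective.
Since g is not surjective, we determine |image(g)|. Computing x^21 mod 49 for each x (by repeated squaring, reducing mod 49 at every step), the values g(0), g(1), …, g(48) are: 0, 1, 1, 48, 1, 48, 48, 0, 1, 1, 48, 1, 48, 48, 0, 1, 1, 48, 1, 48, 48, 0, 1, 1, 48, 1, 48, 48, 0, 1, 1, 48, 1, 48, 48, 0, 1, 1, 48, 1, 48, 48, 0, 1, 1, 48, 1, 48, 48.
The distinct values are {0, 1, 48}; there are 3 of them.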